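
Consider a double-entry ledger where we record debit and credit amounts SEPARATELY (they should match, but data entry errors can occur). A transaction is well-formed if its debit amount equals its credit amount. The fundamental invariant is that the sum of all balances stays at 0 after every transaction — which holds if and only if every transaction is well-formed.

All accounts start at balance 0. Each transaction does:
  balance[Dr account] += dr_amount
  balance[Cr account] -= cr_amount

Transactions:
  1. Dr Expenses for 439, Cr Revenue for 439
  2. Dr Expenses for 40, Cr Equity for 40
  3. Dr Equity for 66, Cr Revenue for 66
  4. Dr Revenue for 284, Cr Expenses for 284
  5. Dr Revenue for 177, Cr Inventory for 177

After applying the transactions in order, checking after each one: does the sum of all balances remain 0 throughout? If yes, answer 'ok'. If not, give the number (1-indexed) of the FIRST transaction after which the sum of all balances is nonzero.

After txn 1: dr=439 cr=439 sum_balances=0
After txn 2: dr=40 cr=40 sum_balances=0
After txn 3: dr=66 cr=66 sum_balances=0
After txn 4: dr=284 cr=284 sum_balances=0
After txn 5: dr=177 cr=177 sum_balances=0

Answer: ok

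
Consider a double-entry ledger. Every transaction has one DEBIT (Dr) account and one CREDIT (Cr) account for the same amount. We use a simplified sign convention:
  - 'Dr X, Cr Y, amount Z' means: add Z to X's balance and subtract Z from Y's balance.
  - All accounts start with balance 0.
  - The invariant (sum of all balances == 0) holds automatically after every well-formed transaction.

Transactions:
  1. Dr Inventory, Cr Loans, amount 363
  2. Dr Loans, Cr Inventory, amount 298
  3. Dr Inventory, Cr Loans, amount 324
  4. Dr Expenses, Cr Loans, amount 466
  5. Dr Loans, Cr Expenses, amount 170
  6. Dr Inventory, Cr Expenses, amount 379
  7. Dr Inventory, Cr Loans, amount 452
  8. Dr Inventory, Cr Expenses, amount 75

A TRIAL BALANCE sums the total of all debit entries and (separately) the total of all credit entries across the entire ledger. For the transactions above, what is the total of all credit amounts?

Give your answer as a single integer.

Answer: 2527

Derivation:
Txn 1: credit+=363
Txn 2: credit+=298
Txn 3: credit+=324
Txn 4: credit+=466
Txn 5: credit+=170
Txn 6: credit+=379
Txn 7: credit+=452
Txn 8: credit+=75
Total credits = 2527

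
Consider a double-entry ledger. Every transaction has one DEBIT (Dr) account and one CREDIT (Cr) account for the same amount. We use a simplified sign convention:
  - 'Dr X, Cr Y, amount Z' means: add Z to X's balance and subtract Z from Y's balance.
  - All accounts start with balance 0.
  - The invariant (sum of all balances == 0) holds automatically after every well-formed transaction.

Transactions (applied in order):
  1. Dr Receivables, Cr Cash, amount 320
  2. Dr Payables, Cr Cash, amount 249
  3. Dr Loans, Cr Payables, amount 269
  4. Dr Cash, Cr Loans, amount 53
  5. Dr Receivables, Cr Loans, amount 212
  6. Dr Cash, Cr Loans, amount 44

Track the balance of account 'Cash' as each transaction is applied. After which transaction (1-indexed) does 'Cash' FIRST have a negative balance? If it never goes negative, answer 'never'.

After txn 1: Cash=-320

Answer: 1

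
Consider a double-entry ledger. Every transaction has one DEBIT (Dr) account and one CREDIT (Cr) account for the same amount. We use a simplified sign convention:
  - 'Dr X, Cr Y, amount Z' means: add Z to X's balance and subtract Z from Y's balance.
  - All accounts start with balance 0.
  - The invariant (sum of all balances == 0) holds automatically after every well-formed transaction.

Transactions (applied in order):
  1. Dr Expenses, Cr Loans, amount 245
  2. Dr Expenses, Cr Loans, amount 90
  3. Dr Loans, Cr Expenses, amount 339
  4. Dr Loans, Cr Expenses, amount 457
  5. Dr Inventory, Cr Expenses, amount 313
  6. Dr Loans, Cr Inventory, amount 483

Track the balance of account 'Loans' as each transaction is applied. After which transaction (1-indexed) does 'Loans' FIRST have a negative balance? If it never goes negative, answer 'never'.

Answer: 1

Derivation:
After txn 1: Loans=-245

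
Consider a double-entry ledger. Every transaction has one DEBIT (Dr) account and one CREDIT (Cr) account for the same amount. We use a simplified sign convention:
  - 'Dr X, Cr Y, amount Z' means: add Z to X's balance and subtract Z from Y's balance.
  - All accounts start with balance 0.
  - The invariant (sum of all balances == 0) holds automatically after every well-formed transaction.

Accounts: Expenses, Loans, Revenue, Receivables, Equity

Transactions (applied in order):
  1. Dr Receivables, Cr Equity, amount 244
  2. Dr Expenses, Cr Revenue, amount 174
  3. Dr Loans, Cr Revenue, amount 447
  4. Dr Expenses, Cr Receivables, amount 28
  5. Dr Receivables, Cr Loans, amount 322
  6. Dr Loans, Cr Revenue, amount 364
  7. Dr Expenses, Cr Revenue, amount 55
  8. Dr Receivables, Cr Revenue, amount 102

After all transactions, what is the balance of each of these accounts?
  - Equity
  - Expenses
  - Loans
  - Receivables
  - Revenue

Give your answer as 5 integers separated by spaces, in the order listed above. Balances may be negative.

After txn 1 (Dr Receivables, Cr Equity, amount 244): Equity=-244 Receivables=244
After txn 2 (Dr Expenses, Cr Revenue, amount 174): Equity=-244 Expenses=174 Receivables=244 Revenue=-174
After txn 3 (Dr Loans, Cr Revenue, amount 447): Equity=-244 Expenses=174 Loans=447 Receivables=244 Revenue=-621
After txn 4 (Dr Expenses, Cr Receivables, amount 28): Equity=-244 Expenses=202 Loans=447 Receivables=216 Revenue=-621
After txn 5 (Dr Receivables, Cr Loans, amount 322): Equity=-244 Expenses=202 Loans=125 Receivables=538 Revenue=-621
After txn 6 (Dr Loans, Cr Revenue, amount 364): Equity=-244 Expenses=202 Loans=489 Receivables=538 Revenue=-985
After txn 7 (Dr Expenses, Cr Revenue, amount 55): Equity=-244 Expenses=257 Loans=489 Receivables=538 Revenue=-1040
After txn 8 (Dr Receivables, Cr Revenue, amount 102): Equity=-244 Expenses=257 Loans=489 Receivables=640 Revenue=-1142

Answer: -244 257 489 640 -1142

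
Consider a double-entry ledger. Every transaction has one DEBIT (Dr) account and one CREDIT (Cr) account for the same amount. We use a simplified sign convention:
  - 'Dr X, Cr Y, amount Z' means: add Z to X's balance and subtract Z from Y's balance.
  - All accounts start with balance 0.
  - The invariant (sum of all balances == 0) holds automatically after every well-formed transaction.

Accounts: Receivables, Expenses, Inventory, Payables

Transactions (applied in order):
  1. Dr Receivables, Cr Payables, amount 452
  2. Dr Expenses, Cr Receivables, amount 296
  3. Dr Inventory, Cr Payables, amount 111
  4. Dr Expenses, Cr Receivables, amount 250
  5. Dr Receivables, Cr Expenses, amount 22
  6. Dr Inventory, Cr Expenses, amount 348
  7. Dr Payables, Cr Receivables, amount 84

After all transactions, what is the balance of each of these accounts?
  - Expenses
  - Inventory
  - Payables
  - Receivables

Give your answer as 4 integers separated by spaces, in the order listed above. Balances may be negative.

After txn 1 (Dr Receivables, Cr Payables, amount 452): Payables=-452 Receivables=452
After txn 2 (Dr Expenses, Cr Receivables, amount 296): Expenses=296 Payables=-452 Receivables=156
After txn 3 (Dr Inventory, Cr Payables, amount 111): Expenses=296 Inventory=111 Payables=-563 Receivables=156
After txn 4 (Dr Expenses, Cr Receivables, amount 250): Expenses=546 Inventory=111 Payables=-563 Receivables=-94
After txn 5 (Dr Receivables, Cr Expenses, amount 22): Expenses=524 Inventory=111 Payables=-563 Receivables=-72
After txn 6 (Dr Inventory, Cr Expenses, amount 348): Expenses=176 Inventory=459 Payables=-563 Receivables=-72
After txn 7 (Dr Payables, Cr Receivables, amount 84): Expenses=176 Inventory=459 Payables=-479 Receivables=-156

Answer: 176 459 -479 -156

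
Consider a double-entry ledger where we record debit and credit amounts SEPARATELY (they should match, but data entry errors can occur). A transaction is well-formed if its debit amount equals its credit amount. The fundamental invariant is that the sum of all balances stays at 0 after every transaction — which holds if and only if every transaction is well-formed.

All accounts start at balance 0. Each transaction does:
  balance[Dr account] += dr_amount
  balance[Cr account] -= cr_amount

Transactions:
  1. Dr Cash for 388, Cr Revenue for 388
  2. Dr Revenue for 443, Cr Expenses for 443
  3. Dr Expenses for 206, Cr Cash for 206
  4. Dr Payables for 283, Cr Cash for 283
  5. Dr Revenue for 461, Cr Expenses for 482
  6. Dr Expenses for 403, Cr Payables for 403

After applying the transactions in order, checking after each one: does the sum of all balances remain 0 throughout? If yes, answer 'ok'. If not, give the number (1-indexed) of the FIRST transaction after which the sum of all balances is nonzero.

After txn 1: dr=388 cr=388 sum_balances=0
After txn 2: dr=443 cr=443 sum_balances=0
After txn 3: dr=206 cr=206 sum_balances=0
After txn 4: dr=283 cr=283 sum_balances=0
After txn 5: dr=461 cr=482 sum_balances=-21
After txn 6: dr=403 cr=403 sum_balances=-21

Answer: 5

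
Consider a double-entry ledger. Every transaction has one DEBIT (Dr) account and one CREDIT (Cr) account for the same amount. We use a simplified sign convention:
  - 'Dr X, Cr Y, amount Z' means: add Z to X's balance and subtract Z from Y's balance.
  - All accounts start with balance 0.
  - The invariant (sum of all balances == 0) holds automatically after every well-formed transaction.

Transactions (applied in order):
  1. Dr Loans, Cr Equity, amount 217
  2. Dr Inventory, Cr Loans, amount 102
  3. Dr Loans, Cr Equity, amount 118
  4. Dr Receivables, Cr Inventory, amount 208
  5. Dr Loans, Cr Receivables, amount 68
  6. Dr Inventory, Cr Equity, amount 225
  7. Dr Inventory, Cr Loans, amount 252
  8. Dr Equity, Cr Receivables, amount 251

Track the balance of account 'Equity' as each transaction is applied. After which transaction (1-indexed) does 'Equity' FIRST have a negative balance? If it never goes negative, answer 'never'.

Answer: 1

Derivation:
After txn 1: Equity=-217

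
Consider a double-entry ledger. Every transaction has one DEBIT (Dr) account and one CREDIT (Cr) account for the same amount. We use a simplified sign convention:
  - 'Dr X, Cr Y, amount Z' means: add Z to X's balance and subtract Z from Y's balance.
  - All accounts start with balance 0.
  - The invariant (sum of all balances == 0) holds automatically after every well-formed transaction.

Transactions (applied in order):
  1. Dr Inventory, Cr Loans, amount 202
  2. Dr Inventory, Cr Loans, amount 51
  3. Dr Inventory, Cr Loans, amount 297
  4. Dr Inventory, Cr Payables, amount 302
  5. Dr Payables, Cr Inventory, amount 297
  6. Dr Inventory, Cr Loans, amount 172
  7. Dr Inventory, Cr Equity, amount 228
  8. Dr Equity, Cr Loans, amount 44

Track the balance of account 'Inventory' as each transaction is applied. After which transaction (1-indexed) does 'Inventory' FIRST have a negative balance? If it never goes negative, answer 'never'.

After txn 1: Inventory=202
After txn 2: Inventory=253
After txn 3: Inventory=550
After txn 4: Inventory=852
After txn 5: Inventory=555
After txn 6: Inventory=727
After txn 7: Inventory=955
After txn 8: Inventory=955

Answer: never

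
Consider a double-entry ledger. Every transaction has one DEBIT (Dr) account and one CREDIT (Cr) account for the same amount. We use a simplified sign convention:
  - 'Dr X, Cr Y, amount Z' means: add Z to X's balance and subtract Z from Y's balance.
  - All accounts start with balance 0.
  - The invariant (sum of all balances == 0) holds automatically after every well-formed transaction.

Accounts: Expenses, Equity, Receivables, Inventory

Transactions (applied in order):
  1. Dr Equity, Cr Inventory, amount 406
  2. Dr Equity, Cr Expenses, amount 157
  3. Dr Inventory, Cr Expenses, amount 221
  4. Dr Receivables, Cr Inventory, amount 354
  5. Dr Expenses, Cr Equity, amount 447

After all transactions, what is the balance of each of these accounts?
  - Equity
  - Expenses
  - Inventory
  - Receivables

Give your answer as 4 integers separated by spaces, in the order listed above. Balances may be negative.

Answer: 116 69 -539 354

Derivation:
After txn 1 (Dr Equity, Cr Inventory, amount 406): Equity=406 Inventory=-406
After txn 2 (Dr Equity, Cr Expenses, amount 157): Equity=563 Expenses=-157 Inventory=-406
After txn 3 (Dr Inventory, Cr Expenses, amount 221): Equity=563 Expenses=-378 Inventory=-185
After txn 4 (Dr Receivables, Cr Inventory, amount 354): Equity=563 Expenses=-378 Inventory=-539 Receivables=354
After txn 5 (Dr Expenses, Cr Equity, amount 447): Equity=116 Expenses=69 Inventory=-539 Receivables=354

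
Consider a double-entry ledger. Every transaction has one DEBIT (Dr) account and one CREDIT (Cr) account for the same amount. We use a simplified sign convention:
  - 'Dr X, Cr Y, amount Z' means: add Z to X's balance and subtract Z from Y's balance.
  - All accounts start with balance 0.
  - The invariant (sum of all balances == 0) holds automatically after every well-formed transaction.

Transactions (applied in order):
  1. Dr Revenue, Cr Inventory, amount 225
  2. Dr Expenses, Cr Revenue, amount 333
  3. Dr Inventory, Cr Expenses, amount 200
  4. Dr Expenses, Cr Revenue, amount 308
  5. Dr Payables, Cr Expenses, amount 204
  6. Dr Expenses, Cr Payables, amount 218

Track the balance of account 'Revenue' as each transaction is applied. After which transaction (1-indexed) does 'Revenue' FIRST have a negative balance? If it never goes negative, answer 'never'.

After txn 1: Revenue=225
After txn 2: Revenue=-108

Answer: 2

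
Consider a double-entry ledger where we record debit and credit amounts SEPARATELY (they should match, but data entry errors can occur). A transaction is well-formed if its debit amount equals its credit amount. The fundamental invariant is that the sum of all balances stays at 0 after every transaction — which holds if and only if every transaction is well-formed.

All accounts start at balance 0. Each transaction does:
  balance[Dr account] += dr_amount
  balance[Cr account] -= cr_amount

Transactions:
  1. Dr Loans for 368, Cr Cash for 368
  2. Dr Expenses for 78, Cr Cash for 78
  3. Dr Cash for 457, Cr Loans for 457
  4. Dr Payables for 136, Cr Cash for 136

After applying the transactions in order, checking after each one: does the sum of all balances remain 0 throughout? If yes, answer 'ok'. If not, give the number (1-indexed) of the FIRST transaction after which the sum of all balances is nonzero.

After txn 1: dr=368 cr=368 sum_balances=0
After txn 2: dr=78 cr=78 sum_balances=0
After txn 3: dr=457 cr=457 sum_balances=0
After txn 4: dr=136 cr=136 sum_balances=0

Answer: ok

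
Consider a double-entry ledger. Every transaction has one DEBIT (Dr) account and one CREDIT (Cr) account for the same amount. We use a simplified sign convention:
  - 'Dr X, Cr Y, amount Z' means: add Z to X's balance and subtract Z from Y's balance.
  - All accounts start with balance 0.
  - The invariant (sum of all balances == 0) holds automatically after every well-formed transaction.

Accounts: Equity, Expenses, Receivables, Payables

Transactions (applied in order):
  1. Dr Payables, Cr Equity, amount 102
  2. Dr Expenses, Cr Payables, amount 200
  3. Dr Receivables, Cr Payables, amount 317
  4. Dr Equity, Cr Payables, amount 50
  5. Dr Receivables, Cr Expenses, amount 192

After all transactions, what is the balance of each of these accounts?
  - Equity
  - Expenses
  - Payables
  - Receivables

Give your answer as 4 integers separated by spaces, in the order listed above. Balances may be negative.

Answer: -52 8 -465 509

Derivation:
After txn 1 (Dr Payables, Cr Equity, amount 102): Equity=-102 Payables=102
After txn 2 (Dr Expenses, Cr Payables, amount 200): Equity=-102 Expenses=200 Payables=-98
After txn 3 (Dr Receivables, Cr Payables, amount 317): Equity=-102 Expenses=200 Payables=-415 Receivables=317
After txn 4 (Dr Equity, Cr Payables, amount 50): Equity=-52 Expenses=200 Payables=-465 Receivables=317
After txn 5 (Dr Receivables, Cr Expenses, amount 192): Equity=-52 Expenses=8 Payables=-465 Receivables=509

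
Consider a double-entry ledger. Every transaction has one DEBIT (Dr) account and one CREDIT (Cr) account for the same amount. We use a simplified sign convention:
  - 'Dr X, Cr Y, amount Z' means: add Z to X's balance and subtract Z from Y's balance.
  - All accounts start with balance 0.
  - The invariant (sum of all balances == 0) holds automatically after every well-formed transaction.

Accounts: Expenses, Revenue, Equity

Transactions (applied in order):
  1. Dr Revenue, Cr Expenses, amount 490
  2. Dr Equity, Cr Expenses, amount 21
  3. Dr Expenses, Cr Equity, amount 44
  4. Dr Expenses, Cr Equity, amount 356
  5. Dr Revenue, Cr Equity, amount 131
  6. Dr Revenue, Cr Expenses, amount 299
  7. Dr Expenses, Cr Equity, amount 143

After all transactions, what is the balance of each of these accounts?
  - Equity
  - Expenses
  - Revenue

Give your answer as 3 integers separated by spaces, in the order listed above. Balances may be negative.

After txn 1 (Dr Revenue, Cr Expenses, amount 490): Expenses=-490 Revenue=490
After txn 2 (Dr Equity, Cr Expenses, amount 21): Equity=21 Expenses=-511 Revenue=490
After txn 3 (Dr Expenses, Cr Equity, amount 44): Equity=-23 Expenses=-467 Revenue=490
After txn 4 (Dr Expenses, Cr Equity, amount 356): Equity=-379 Expenses=-111 Revenue=490
After txn 5 (Dr Revenue, Cr Equity, amount 131): Equity=-510 Expenses=-111 Revenue=621
After txn 6 (Dr Revenue, Cr Expenses, amount 299): Equity=-510 Expenses=-410 Revenue=920
After txn 7 (Dr Expenses, Cr Equity, amount 143): Equity=-653 Expenses=-267 Revenue=920

Answer: -653 -267 920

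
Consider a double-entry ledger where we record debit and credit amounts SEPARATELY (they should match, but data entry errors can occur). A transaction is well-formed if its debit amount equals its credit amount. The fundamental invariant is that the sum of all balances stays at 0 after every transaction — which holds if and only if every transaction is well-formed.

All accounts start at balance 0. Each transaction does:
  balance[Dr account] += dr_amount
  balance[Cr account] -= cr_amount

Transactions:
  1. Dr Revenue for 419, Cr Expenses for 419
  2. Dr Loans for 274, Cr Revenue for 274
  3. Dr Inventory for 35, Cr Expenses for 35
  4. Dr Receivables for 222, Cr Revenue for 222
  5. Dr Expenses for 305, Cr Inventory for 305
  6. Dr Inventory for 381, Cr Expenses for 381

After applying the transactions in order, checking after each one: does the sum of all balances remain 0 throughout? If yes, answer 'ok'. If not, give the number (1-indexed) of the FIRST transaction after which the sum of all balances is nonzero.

After txn 1: dr=419 cr=419 sum_balances=0
After txn 2: dr=274 cr=274 sum_balances=0
After txn 3: dr=35 cr=35 sum_balances=0
After txn 4: dr=222 cr=222 sum_balances=0
After txn 5: dr=305 cr=305 sum_balances=0
After txn 6: dr=381 cr=381 sum_balances=0

Answer: ok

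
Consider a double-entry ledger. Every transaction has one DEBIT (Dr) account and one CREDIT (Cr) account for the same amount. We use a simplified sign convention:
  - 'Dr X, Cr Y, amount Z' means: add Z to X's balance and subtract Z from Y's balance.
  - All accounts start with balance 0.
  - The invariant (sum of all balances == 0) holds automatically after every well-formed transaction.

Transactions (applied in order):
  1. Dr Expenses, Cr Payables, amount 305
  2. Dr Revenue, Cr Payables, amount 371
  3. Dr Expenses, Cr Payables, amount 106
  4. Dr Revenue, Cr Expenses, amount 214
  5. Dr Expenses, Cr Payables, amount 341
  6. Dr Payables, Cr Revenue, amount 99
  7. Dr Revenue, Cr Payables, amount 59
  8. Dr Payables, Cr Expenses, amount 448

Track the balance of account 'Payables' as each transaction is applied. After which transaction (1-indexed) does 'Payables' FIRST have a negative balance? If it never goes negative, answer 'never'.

After txn 1: Payables=-305

Answer: 1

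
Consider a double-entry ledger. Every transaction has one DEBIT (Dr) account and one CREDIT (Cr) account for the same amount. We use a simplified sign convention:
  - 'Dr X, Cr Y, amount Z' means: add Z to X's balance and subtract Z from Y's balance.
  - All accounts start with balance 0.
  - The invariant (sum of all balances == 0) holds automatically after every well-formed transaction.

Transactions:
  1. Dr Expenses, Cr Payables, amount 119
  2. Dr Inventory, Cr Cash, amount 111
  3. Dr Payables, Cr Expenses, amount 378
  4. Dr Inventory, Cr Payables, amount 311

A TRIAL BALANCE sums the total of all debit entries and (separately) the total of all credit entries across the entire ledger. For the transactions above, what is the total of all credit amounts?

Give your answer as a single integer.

Txn 1: credit+=119
Txn 2: credit+=111
Txn 3: credit+=378
Txn 4: credit+=311
Total credits = 919

Answer: 919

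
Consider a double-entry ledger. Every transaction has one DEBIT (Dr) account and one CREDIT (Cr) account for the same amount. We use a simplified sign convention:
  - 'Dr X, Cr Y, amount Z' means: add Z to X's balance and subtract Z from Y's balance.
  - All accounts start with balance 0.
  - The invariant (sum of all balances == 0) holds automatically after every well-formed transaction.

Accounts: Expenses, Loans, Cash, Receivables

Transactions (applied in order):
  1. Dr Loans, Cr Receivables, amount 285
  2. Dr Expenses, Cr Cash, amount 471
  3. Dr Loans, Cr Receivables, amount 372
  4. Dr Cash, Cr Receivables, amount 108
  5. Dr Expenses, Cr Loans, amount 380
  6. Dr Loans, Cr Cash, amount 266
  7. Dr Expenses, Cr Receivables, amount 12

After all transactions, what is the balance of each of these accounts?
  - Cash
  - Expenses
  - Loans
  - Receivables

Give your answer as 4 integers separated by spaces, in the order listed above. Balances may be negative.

Answer: -629 863 543 -777

Derivation:
After txn 1 (Dr Loans, Cr Receivables, amount 285): Loans=285 Receivables=-285
After txn 2 (Dr Expenses, Cr Cash, amount 471): Cash=-471 Expenses=471 Loans=285 Receivables=-285
After txn 3 (Dr Loans, Cr Receivables, amount 372): Cash=-471 Expenses=471 Loans=657 Receivables=-657
After txn 4 (Dr Cash, Cr Receivables, amount 108): Cash=-363 Expenses=471 Loans=657 Receivables=-765
After txn 5 (Dr Expenses, Cr Loans, amount 380): Cash=-363 Expenses=851 Loans=277 Receivables=-765
After txn 6 (Dr Loans, Cr Cash, amount 266): Cash=-629 Expenses=851 Loans=543 Receivables=-765
After txn 7 (Dr Expenses, Cr Receivables, amount 12): Cash=-629 Expenses=863 Loans=543 Receivables=-777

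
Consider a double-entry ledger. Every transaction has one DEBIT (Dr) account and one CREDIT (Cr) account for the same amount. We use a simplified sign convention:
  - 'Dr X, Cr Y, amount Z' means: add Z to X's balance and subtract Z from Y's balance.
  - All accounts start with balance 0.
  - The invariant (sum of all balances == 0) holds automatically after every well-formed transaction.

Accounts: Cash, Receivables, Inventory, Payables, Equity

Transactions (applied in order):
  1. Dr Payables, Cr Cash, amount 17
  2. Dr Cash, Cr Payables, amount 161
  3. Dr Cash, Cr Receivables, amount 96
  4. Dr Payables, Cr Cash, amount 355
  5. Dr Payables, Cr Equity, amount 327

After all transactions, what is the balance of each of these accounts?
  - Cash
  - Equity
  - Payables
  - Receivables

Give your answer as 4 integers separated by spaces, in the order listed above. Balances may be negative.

Answer: -115 -327 538 -96

Derivation:
After txn 1 (Dr Payables, Cr Cash, amount 17): Cash=-17 Payables=17
After txn 2 (Dr Cash, Cr Payables, amount 161): Cash=144 Payables=-144
After txn 3 (Dr Cash, Cr Receivables, amount 96): Cash=240 Payables=-144 Receivables=-96
After txn 4 (Dr Payables, Cr Cash, amount 355): Cash=-115 Payables=211 Receivables=-96
After txn 5 (Dr Payables, Cr Equity, amount 327): Cash=-115 Equity=-327 Payables=538 Receivables=-96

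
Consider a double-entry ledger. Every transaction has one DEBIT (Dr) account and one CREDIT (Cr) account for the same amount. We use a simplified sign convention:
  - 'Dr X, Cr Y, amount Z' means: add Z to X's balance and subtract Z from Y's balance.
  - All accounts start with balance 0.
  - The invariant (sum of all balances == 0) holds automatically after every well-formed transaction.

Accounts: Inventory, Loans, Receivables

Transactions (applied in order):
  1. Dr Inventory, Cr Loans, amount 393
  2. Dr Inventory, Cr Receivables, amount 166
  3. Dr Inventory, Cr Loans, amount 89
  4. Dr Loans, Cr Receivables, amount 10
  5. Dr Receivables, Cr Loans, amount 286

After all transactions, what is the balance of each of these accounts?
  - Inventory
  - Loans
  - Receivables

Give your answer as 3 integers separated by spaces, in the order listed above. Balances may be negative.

Answer: 648 -758 110

Derivation:
After txn 1 (Dr Inventory, Cr Loans, amount 393): Inventory=393 Loans=-393
After txn 2 (Dr Inventory, Cr Receivables, amount 166): Inventory=559 Loans=-393 Receivables=-166
After txn 3 (Dr Inventory, Cr Loans, amount 89): Inventory=648 Loans=-482 Receivables=-166
After txn 4 (Dr Loans, Cr Receivables, amount 10): Inventory=648 Loans=-472 Receivables=-176
After txn 5 (Dr Receivables, Cr Loans, amount 286): Inventory=648 Loans=-758 Receivables=110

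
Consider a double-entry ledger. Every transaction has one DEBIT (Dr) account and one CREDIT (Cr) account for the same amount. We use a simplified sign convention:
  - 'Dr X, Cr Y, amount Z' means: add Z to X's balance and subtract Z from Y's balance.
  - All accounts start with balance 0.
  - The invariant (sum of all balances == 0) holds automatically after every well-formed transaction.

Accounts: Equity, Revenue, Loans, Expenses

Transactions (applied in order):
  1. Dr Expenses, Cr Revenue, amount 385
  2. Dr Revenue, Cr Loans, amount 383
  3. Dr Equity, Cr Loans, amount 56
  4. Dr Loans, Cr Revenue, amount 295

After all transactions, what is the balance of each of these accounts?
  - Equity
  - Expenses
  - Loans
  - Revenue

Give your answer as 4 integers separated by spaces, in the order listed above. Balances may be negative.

After txn 1 (Dr Expenses, Cr Revenue, amount 385): Expenses=385 Revenue=-385
After txn 2 (Dr Revenue, Cr Loans, amount 383): Expenses=385 Loans=-383 Revenue=-2
After txn 3 (Dr Equity, Cr Loans, amount 56): Equity=56 Expenses=385 Loans=-439 Revenue=-2
After txn 4 (Dr Loans, Cr Revenue, amount 295): Equity=56 Expenses=385 Loans=-144 Revenue=-297

Answer: 56 385 -144 -297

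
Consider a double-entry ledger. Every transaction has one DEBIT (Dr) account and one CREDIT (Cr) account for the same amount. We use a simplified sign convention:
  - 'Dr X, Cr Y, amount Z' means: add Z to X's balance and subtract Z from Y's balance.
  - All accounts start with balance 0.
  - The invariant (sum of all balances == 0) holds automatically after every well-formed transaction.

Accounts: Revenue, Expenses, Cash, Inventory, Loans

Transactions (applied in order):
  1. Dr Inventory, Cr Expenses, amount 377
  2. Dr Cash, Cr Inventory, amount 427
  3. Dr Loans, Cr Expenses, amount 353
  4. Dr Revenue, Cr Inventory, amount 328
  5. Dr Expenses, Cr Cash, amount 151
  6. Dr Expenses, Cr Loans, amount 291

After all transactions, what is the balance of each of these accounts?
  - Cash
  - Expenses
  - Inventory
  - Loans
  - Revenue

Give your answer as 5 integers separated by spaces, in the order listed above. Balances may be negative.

Answer: 276 -288 -378 62 328

Derivation:
After txn 1 (Dr Inventory, Cr Expenses, amount 377): Expenses=-377 Inventory=377
After txn 2 (Dr Cash, Cr Inventory, amount 427): Cash=427 Expenses=-377 Inventory=-50
After txn 3 (Dr Loans, Cr Expenses, amount 353): Cash=427 Expenses=-730 Inventory=-50 Loans=353
After txn 4 (Dr Revenue, Cr Inventory, amount 328): Cash=427 Expenses=-730 Inventory=-378 Loans=353 Revenue=328
After txn 5 (Dr Expenses, Cr Cash, amount 151): Cash=276 Expenses=-579 Inventory=-378 Loans=353 Revenue=328
After txn 6 (Dr Expenses, Cr Loans, amount 291): Cash=276 Expenses=-288 Inventory=-378 Loans=62 Revenue=328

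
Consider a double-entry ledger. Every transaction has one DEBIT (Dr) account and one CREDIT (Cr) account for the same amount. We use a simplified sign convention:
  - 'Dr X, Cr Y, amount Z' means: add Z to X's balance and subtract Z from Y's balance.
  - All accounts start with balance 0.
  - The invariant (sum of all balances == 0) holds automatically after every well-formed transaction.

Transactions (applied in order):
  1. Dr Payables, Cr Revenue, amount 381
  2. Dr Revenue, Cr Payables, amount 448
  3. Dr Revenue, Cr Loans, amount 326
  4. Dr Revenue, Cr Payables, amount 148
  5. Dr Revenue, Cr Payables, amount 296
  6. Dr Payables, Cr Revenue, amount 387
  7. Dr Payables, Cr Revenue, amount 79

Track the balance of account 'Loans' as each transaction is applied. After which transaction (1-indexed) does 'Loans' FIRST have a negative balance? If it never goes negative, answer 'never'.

After txn 1: Loans=0
After txn 2: Loans=0
After txn 3: Loans=-326

Answer: 3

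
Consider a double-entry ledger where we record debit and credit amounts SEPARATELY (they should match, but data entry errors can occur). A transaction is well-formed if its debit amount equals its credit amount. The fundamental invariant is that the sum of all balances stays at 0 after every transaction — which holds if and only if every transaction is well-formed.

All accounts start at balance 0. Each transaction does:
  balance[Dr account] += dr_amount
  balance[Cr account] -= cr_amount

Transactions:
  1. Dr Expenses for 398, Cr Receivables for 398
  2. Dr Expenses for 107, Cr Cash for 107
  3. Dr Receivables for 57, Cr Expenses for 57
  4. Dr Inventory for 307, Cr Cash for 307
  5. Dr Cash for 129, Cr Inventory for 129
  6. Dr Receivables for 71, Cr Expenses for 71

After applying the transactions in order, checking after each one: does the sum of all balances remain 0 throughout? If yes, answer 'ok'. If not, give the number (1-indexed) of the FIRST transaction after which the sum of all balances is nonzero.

Answer: ok

Derivation:
After txn 1: dr=398 cr=398 sum_balances=0
After txn 2: dr=107 cr=107 sum_balances=0
After txn 3: dr=57 cr=57 sum_balances=0
After txn 4: dr=307 cr=307 sum_balances=0
After txn 5: dr=129 cr=129 sum_balances=0
After txn 6: dr=71 cr=71 sum_balances=0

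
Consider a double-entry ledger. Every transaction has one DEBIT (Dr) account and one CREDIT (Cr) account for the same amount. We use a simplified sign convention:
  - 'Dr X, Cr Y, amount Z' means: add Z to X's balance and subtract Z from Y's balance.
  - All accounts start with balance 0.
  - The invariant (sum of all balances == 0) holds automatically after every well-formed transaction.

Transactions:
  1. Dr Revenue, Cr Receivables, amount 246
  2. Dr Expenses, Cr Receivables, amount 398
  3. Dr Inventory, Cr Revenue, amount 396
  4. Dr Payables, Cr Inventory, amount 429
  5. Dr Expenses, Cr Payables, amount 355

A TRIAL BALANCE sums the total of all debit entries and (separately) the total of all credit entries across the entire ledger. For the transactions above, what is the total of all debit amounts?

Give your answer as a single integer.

Answer: 1824

Derivation:
Txn 1: debit+=246
Txn 2: debit+=398
Txn 3: debit+=396
Txn 4: debit+=429
Txn 5: debit+=355
Total debits = 1824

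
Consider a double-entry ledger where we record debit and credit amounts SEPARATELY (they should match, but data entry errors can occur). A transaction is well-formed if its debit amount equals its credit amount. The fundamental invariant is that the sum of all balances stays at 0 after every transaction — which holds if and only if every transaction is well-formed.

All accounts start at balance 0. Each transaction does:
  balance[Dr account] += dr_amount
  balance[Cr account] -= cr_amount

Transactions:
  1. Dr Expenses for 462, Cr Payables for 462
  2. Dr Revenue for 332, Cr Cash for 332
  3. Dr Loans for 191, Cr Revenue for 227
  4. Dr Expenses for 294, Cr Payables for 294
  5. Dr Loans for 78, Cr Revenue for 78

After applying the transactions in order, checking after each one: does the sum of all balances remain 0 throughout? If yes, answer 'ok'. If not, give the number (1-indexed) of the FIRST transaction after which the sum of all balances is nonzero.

After txn 1: dr=462 cr=462 sum_balances=0
After txn 2: dr=332 cr=332 sum_balances=0
After txn 3: dr=191 cr=227 sum_balances=-36
After txn 4: dr=294 cr=294 sum_balances=-36
After txn 5: dr=78 cr=78 sum_balances=-36

Answer: 3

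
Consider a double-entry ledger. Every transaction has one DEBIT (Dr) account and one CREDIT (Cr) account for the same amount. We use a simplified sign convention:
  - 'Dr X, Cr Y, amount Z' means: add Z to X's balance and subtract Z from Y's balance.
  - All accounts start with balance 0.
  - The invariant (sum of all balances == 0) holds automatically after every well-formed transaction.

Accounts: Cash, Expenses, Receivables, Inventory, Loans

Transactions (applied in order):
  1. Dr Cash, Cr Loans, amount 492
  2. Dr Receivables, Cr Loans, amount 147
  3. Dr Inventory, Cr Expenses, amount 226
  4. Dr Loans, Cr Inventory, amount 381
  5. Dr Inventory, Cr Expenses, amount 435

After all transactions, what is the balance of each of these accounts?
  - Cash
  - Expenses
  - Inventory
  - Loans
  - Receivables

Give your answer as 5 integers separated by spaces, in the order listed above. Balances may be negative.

Answer: 492 -661 280 -258 147

Derivation:
After txn 1 (Dr Cash, Cr Loans, amount 492): Cash=492 Loans=-492
After txn 2 (Dr Receivables, Cr Loans, amount 147): Cash=492 Loans=-639 Receivables=147
After txn 3 (Dr Inventory, Cr Expenses, amount 226): Cash=492 Expenses=-226 Inventory=226 Loans=-639 Receivables=147
After txn 4 (Dr Loans, Cr Inventory, amount 381): Cash=492 Expenses=-226 Inventory=-155 Loans=-258 Receivables=147
After txn 5 (Dr Inventory, Cr Expenses, amount 435): Cash=492 Expenses=-661 Inventory=280 Loans=-258 Receivables=147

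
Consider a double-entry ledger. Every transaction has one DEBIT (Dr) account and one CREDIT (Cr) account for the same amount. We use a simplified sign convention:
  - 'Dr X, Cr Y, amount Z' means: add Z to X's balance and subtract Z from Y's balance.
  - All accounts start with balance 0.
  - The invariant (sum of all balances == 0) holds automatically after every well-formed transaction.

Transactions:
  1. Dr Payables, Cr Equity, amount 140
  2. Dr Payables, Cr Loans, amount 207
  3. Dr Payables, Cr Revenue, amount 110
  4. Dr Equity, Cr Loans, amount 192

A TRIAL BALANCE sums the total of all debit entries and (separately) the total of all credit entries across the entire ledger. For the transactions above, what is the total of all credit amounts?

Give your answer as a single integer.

Txn 1: credit+=140
Txn 2: credit+=207
Txn 3: credit+=110
Txn 4: credit+=192
Total credits = 649

Answer: 649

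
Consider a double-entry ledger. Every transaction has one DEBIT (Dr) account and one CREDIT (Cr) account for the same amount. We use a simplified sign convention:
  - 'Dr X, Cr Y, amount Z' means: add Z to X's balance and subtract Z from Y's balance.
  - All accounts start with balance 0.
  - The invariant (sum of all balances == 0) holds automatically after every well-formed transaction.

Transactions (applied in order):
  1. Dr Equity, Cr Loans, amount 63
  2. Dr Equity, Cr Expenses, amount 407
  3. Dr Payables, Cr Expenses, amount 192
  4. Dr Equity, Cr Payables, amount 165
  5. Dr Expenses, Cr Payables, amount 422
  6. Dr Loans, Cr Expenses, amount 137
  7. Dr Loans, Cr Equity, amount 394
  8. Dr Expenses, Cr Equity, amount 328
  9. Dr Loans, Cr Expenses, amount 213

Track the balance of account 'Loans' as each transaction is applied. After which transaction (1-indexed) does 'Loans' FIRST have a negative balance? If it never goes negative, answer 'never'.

Answer: 1

Derivation:
After txn 1: Loans=-63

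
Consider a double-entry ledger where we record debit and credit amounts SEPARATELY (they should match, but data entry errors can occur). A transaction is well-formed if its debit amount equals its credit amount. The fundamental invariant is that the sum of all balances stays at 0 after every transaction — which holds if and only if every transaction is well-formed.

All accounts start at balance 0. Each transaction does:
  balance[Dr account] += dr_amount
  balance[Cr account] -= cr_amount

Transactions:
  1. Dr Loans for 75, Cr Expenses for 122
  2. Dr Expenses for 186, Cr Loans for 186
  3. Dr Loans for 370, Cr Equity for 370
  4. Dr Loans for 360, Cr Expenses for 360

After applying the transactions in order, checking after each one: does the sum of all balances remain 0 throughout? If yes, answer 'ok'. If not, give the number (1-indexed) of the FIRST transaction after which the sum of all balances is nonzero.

Answer: 1

Derivation:
After txn 1: dr=75 cr=122 sum_balances=-47
After txn 2: dr=186 cr=186 sum_balances=-47
After txn 3: dr=370 cr=370 sum_balances=-47
After txn 4: dr=360 cr=360 sum_balances=-47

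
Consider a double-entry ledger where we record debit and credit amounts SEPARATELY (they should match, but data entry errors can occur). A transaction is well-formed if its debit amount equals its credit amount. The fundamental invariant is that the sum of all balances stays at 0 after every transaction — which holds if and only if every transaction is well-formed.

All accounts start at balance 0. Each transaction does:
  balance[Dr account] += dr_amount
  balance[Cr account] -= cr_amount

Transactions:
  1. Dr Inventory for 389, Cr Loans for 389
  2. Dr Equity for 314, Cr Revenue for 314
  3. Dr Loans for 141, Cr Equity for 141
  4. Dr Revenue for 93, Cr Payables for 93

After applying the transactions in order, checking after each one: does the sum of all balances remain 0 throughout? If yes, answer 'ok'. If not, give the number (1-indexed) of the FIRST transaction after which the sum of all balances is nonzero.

After txn 1: dr=389 cr=389 sum_balances=0
After txn 2: dr=314 cr=314 sum_balances=0
After txn 3: dr=141 cr=141 sum_balances=0
After txn 4: dr=93 cr=93 sum_balances=0

Answer: ok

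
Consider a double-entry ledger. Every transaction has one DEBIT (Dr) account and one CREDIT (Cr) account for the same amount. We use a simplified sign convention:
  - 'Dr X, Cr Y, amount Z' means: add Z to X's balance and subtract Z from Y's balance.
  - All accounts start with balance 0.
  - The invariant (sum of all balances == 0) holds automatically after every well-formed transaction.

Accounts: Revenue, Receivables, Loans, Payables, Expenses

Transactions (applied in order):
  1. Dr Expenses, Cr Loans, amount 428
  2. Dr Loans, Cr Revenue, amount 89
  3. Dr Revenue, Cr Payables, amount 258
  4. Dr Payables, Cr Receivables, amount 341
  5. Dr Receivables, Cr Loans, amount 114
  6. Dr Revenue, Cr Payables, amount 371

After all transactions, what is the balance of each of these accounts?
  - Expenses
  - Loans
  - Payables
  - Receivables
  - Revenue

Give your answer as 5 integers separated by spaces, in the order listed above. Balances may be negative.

Answer: 428 -453 -288 -227 540

Derivation:
After txn 1 (Dr Expenses, Cr Loans, amount 428): Expenses=428 Loans=-428
After txn 2 (Dr Loans, Cr Revenue, amount 89): Expenses=428 Loans=-339 Revenue=-89
After txn 3 (Dr Revenue, Cr Payables, amount 258): Expenses=428 Loans=-339 Payables=-258 Revenue=169
After txn 4 (Dr Payables, Cr Receivables, amount 341): Expenses=428 Loans=-339 Payables=83 Receivables=-341 Revenue=169
After txn 5 (Dr Receivables, Cr Loans, amount 114): Expenses=428 Loans=-453 Payables=83 Receivables=-227 Revenue=169
After txn 6 (Dr Revenue, Cr Payables, amount 371): Expenses=428 Loans=-453 Payables=-288 Receivables=-227 Revenue=540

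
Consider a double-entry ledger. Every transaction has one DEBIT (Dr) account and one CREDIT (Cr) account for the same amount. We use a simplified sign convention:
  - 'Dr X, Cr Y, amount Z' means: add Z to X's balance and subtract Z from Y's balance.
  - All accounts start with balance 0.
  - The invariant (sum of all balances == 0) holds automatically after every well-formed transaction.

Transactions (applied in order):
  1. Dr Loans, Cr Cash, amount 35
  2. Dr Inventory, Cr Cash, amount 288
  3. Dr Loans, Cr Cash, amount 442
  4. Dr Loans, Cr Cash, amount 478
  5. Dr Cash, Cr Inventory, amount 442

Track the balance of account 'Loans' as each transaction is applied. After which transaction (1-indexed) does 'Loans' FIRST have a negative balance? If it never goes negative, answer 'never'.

Answer: never

Derivation:
After txn 1: Loans=35
After txn 2: Loans=35
After txn 3: Loans=477
After txn 4: Loans=955
After txn 5: Loans=955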